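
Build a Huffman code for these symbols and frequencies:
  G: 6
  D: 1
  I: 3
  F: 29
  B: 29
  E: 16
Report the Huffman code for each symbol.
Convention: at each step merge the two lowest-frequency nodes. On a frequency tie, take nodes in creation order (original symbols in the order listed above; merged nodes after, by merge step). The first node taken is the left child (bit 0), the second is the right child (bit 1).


Huffman tree construction:
Step 1: Merge D(1) + I(3) = 4
Step 2: Merge (D+I)(4) + G(6) = 10
Step 3: Merge ((D+I)+G)(10) + E(16) = 26
Step 4: Merge (((D+I)+G)+E)(26) + F(29) = 55
Step 5: Merge B(29) + ((((D+I)+G)+E)+F)(55) = 84
Read each symbol's code off the tree from the root (left child = 0, right child = 1).

Codes:
  G: 1001 (length 4)
  D: 10000 (length 5)
  I: 10001 (length 5)
  F: 11 (length 2)
  B: 0 (length 1)
  E: 101 (length 3)
Average code length: 179/84 = 2.1310 bits/symbol


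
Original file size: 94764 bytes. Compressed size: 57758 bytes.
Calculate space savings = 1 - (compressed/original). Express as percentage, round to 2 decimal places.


ratio = compressed/original = 57758/94764 = 0.609493
savings = 1 - ratio = 1 - 0.609493 = 0.390507
as a percentage: 0.390507 * 100 = 39.05%

Space savings = 1 - 57758/94764 = 39.05%


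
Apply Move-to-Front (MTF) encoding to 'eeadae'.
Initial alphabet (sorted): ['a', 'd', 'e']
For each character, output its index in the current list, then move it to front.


MTF encoding:
'e': index 2 in ['a', 'd', 'e'] -> ['e', 'a', 'd']
'e': index 0 in ['e', 'a', 'd'] -> ['e', 'a', 'd']
'a': index 1 in ['e', 'a', 'd'] -> ['a', 'e', 'd']
'd': index 2 in ['a', 'e', 'd'] -> ['d', 'a', 'e']
'a': index 1 in ['d', 'a', 'e'] -> ['a', 'd', 'e']
'e': index 2 in ['a', 'd', 'e'] -> ['e', 'a', 'd']


Output: [2, 0, 1, 2, 1, 2]


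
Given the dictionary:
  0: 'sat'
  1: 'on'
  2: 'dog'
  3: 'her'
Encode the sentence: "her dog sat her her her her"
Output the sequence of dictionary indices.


Look up each word in the dictionary:
  'her' -> 3
  'dog' -> 2
  'sat' -> 0
  'her' -> 3
  'her' -> 3
  'her' -> 3
  'her' -> 3

Encoded: [3, 2, 0, 3, 3, 3, 3]


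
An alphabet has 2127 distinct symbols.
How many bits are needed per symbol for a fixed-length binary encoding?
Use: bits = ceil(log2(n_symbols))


log2(2127) = 11.0546
Bracket: 2^11 = 2048 < 2127 <= 2^12 = 4096
So ceil(log2(2127)) = 12

bits = ceil(log2(2127)) = ceil(11.0546) = 12 bits


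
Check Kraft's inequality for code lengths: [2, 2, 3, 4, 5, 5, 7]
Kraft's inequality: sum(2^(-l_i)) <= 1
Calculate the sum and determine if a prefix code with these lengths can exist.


Sum = 2^(-2) + 2^(-2) + 2^(-3) + 2^(-4) + 2^(-5) + 2^(-5) + 2^(-7)
    = 0.25 + 0.25 + 0.125 + 0.0625 + 0.03125 + 0.03125 + 0.0078125
    = 97/128 = 0.7578125
Since 0.7578125 <= 1, Kraft's inequality IS satisfied.
A prefix code with these lengths CAN exist.

Kraft sum = 0.7578125. Satisfied.


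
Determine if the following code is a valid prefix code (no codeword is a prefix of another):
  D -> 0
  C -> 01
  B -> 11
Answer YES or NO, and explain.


Checking each pair (does one codeword prefix another?):
  D='0' vs C='01': prefix -- VIOLATION

NO -- this is NOT a valid prefix code. D (0) is a prefix of C (01).


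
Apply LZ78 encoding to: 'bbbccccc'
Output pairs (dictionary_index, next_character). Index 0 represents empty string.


LZ78 encoding steps:
Dictionary: {0: ''}
Step 1: w='' (idx 0), next='b' -> output (0, 'b'), add 'b' as idx 1
Step 2: w='b' (idx 1), next='b' -> output (1, 'b'), add 'bb' as idx 2
Step 3: w='' (idx 0), next='c' -> output (0, 'c'), add 'c' as idx 3
Step 4: w='c' (idx 3), next='c' -> output (3, 'c'), add 'cc' as idx 4
Step 5: w='cc' (idx 4), end of input -> output (4, '')


Encoded: [(0, 'b'), (1, 'b'), (0, 'c'), (3, 'c'), (4, '')]


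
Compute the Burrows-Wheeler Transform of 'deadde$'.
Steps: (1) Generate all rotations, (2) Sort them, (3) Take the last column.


Rotations (sorted):
  0: $deadde -> last char: e
  1: adde$de -> last char: e
  2: dde$dea -> last char: a
  3: de$dead -> last char: d
  4: deadde$ -> last char: $
  5: e$deadd -> last char: d
  6: eadde$d -> last char: d


BWT = eead$dd


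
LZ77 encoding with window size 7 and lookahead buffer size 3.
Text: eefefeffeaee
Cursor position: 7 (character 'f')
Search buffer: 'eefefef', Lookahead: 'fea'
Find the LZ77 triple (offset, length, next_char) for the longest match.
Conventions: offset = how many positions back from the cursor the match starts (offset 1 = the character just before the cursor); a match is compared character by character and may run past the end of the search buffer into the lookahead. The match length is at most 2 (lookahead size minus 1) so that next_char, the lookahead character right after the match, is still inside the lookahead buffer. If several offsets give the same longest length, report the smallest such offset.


Try each offset into the search buffer:
  offset=1 (pos 6, char 'f'): match length 1
  offset=2 (pos 5, char 'e'): match length 0
  offset=3 (pos 4, char 'f'): match length 2
  offset=4 (pos 3, char 'e'): match length 0
  offset=5 (pos 2, char 'f'): match length 2
  offset=6 (pos 1, char 'e'): match length 0
  offset=7 (pos 0, char 'e'): match length 0
Longest match has length 2, found at offsets 3, 5; take the smallest, offset 3.
next_char = character at position 7 + 2 = 9 -> 'a'

Best match: offset=3, length=2 (matching 'fe' starting at position 4)
LZ77 triple: (3, 2, 'a')


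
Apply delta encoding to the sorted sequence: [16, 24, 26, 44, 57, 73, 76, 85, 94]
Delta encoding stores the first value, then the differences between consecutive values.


First value: 16
Deltas:
  24 - 16 = 8
  26 - 24 = 2
  44 - 26 = 18
  57 - 44 = 13
  73 - 57 = 16
  76 - 73 = 3
  85 - 76 = 9
  94 - 85 = 9


Delta encoded: [16, 8, 2, 18, 13, 16, 3, 9, 9]


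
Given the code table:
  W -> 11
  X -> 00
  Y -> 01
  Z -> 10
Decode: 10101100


Decoding:
10 -> Z
10 -> Z
11 -> W
00 -> X


Result: ZZWX


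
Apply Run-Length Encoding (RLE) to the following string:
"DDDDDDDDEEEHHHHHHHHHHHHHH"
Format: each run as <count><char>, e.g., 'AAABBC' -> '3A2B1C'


Scanning runs left to right:
  i=0: run of 'D' x 8 -> '8D'
  i=8: run of 'E' x 3 -> '3E'
  i=11: run of 'H' x 14 -> '14H'

RLE = 8D3E14H


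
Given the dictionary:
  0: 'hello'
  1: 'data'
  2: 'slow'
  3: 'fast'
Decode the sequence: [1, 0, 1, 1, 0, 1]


Look up each index in the dictionary:
  1 -> 'data'
  0 -> 'hello'
  1 -> 'data'
  1 -> 'data'
  0 -> 'hello'
  1 -> 'data'

Decoded: "data hello data data hello data"


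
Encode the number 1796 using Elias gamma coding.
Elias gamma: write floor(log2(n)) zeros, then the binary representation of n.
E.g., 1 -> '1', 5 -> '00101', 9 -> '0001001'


num_bits = floor(log2(1796)) + 1 = 11
leading_zeros = num_bits - 1 = 10
binary(1796) = 11100000100

Elias gamma(1796) = '0000000000' + '11100000100' = 000000000011100000100 (21 bits)


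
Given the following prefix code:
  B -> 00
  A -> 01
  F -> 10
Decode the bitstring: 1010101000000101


Decoding step by step:
Bits 10 -> F
Bits 10 -> F
Bits 10 -> F
Bits 10 -> F
Bits 00 -> B
Bits 00 -> B
Bits 01 -> A
Bits 01 -> A


Decoded message: FFFFBBAA


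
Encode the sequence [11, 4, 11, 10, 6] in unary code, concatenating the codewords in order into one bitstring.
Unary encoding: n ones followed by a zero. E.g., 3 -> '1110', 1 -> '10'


Encode each number as n ones followed by a terminating 0:
  11 -> 111111111110 (12 bits)
  4 -> 11110 (5 bits)
  11 -> 111111111110 (12 bits)
  10 -> 11111111110 (11 bits)
  6 -> 1111110 (7 bits)
Total length = 12 + 5 + 12 + 11 + 7 = 47 bits.

Unary([11, 4, 11, 10, 6]) = 11111111111011110111111111110111111111101111110 (47 bits)


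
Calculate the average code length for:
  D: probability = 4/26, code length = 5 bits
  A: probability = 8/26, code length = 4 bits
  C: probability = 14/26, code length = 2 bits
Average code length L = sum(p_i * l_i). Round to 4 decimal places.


Weighted contributions p_i * l_i:
  D: (4/26) * 5 = 20/26
  A: (8/26) * 4 = 32/26
  C: (14/26) * 2 = 28/26
Sum = (20 + 32 + 28)/26 = 80/26

L = 80/26 = 3.0769 bits/symbol


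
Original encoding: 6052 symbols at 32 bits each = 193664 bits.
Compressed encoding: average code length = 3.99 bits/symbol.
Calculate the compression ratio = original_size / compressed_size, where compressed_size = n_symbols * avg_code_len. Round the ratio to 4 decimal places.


original_size = n_symbols * orig_bits = 6052 * 32 = 193664 bits
compressed_size = n_symbols * avg_code_len = 6052 * 3.99 = 24147.48 bits
ratio = original_size / compressed_size = 193664 / 24147.48 = 8.0201

Compression ratio = 8.0201


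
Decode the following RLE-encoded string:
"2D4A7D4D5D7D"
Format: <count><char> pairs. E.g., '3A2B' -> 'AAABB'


Expanding each <count><char> pair:
  2D -> 'DD'
  4A -> 'AAAA'
  7D -> 'DDDDDDD'
  4D -> 'DDDD'
  5D -> 'DDDDD'
  7D -> 'DDDDDDD'

Decoded = DDAAAADDDDDDDDDDDDDDDDDDDDDDD


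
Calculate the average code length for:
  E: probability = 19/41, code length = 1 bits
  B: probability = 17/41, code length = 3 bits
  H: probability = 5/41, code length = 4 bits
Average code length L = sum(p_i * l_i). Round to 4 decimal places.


Weighted contributions p_i * l_i:
  E: (19/41) * 1 = 19/41
  B: (17/41) * 3 = 51/41
  H: (5/41) * 4 = 20/41
Sum = (19 + 51 + 20)/41 = 90/41

L = 90/41 = 2.1951 bits/symbol


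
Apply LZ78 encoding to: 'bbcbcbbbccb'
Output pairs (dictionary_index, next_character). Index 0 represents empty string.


LZ78 encoding steps:
Dictionary: {0: ''}
Step 1: w='' (idx 0), next='b' -> output (0, 'b'), add 'b' as idx 1
Step 2: w='b' (idx 1), next='c' -> output (1, 'c'), add 'bc' as idx 2
Step 3: w='bc' (idx 2), next='b' -> output (2, 'b'), add 'bcb' as idx 3
Step 4: w='b' (idx 1), next='b' -> output (1, 'b'), add 'bb' as idx 4
Step 5: w='' (idx 0), next='c' -> output (0, 'c'), add 'c' as idx 5
Step 6: w='c' (idx 5), next='b' -> output (5, 'b'), add 'cb' as idx 6


Encoded: [(0, 'b'), (1, 'c'), (2, 'b'), (1, 'b'), (0, 'c'), (5, 'b')]


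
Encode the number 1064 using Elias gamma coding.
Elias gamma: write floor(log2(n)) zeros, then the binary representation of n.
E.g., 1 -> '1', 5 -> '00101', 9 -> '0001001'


num_bits = floor(log2(1064)) + 1 = 11
leading_zeros = num_bits - 1 = 10
binary(1064) = 10000101000

Elias gamma(1064) = '0000000000' + '10000101000' = 000000000010000101000 (21 bits)


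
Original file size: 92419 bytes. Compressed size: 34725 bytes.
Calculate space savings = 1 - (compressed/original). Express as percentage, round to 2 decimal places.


ratio = compressed/original = 34725/92419 = 0.375734
savings = 1 - ratio = 1 - 0.375734 = 0.624266
as a percentage: 0.624266 * 100 = 62.43%

Space savings = 1 - 34725/92419 = 62.43%


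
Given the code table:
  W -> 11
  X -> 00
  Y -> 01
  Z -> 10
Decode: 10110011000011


Decoding:
10 -> Z
11 -> W
00 -> X
11 -> W
00 -> X
00 -> X
11 -> W


Result: ZWXWXXW


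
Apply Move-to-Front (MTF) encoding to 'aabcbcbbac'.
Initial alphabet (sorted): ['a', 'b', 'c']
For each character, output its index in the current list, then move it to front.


MTF encoding:
'a': index 0 in ['a', 'b', 'c'] -> ['a', 'b', 'c']
'a': index 0 in ['a', 'b', 'c'] -> ['a', 'b', 'c']
'b': index 1 in ['a', 'b', 'c'] -> ['b', 'a', 'c']
'c': index 2 in ['b', 'a', 'c'] -> ['c', 'b', 'a']
'b': index 1 in ['c', 'b', 'a'] -> ['b', 'c', 'a']
'c': index 1 in ['b', 'c', 'a'] -> ['c', 'b', 'a']
'b': index 1 in ['c', 'b', 'a'] -> ['b', 'c', 'a']
'b': index 0 in ['b', 'c', 'a'] -> ['b', 'c', 'a']
'a': index 2 in ['b', 'c', 'a'] -> ['a', 'b', 'c']
'c': index 2 in ['a', 'b', 'c'] -> ['c', 'a', 'b']


Output: [0, 0, 1, 2, 1, 1, 1, 0, 2, 2]


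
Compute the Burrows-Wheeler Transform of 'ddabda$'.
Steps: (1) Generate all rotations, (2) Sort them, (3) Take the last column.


Rotations (sorted):
  0: $ddabda -> last char: a
  1: a$ddabd -> last char: d
  2: abda$dd -> last char: d
  3: bda$dda -> last char: a
  4: da$ddab -> last char: b
  5: dabda$d -> last char: d
  6: ddabda$ -> last char: $


BWT = addabd$


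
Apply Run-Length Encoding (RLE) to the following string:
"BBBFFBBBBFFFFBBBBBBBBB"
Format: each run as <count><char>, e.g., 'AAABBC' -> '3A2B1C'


Scanning runs left to right:
  i=0: run of 'B' x 3 -> '3B'
  i=3: run of 'F' x 2 -> '2F'
  i=5: run of 'B' x 4 -> '4B'
  i=9: run of 'F' x 4 -> '4F'
  i=13: run of 'B' x 9 -> '9B'

RLE = 3B2F4B4F9B


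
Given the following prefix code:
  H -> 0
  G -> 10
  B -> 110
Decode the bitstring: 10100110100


Decoding step by step:
Bits 10 -> G
Bits 10 -> G
Bits 0 -> H
Bits 110 -> B
Bits 10 -> G
Bits 0 -> H


Decoded message: GGHBGH


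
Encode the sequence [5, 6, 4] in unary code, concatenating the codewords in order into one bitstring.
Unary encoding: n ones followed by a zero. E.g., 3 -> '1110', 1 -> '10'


Encode each number as n ones followed by a terminating 0:
  5 -> 111110 (6 bits)
  6 -> 1111110 (7 bits)
  4 -> 11110 (5 bits)
Total length = 6 + 7 + 5 = 18 bits.

Unary([5, 6, 4]) = 111110111111011110 (18 bits)


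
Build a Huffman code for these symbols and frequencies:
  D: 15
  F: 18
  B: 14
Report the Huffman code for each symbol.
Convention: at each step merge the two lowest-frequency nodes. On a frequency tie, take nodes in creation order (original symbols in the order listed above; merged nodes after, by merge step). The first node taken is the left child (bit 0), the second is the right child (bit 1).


Huffman tree construction:
Step 1: Merge B(14) + D(15) = 29
Step 2: Merge F(18) + (B+D)(29) = 47
Read each symbol's code off the tree from the root (left child = 0, right child = 1).

Codes:
  D: 11 (length 2)
  F: 0 (length 1)
  B: 10 (length 2)
Average code length: 76/47 = 1.6170 bits/symbol


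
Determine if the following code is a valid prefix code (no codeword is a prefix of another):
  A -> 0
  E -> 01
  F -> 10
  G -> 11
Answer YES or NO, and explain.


Checking each pair (does one codeword prefix another?):
  A='0' vs E='01': prefix -- VIOLATION

NO -- this is NOT a valid prefix code. A (0) is a prefix of E (01).


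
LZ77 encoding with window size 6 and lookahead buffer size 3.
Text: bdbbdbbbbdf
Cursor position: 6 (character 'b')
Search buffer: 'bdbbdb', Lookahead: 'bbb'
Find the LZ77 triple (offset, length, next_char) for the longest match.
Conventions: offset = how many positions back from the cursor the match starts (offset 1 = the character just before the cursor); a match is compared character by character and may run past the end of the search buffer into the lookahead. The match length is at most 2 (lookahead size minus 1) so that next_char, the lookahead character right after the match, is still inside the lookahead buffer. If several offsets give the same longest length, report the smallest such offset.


Try each offset into the search buffer:
  offset=1 (pos 5, char 'b'): match length 2
  offset=2 (pos 4, char 'd'): match length 0
  offset=3 (pos 3, char 'b'): match length 1
  offset=4 (pos 2, char 'b'): match length 2
  offset=5 (pos 1, char 'd'): match length 0
  offset=6 (pos 0, char 'b'): match length 1
Longest match has length 2, found at offsets 1, 4; take the smallest, offset 1.
next_char = character at position 6 + 2 = 8 -> 'b'

Best match: offset=1, length=2 (matching 'bb' starting at position 5)
LZ77 triple: (1, 2, 'b')


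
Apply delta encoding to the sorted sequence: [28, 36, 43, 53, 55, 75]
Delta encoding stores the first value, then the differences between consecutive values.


First value: 28
Deltas:
  36 - 28 = 8
  43 - 36 = 7
  53 - 43 = 10
  55 - 53 = 2
  75 - 55 = 20


Delta encoded: [28, 8, 7, 10, 2, 20]


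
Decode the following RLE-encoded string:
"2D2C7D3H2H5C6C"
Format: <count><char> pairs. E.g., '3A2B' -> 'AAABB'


Expanding each <count><char> pair:
  2D -> 'DD'
  2C -> 'CC'
  7D -> 'DDDDDDD'
  3H -> 'HHH'
  2H -> 'HH'
  5C -> 'CCCCC'
  6C -> 'CCCCCC'

Decoded = DDCCDDDDDDDHHHHHCCCCCCCCCCC


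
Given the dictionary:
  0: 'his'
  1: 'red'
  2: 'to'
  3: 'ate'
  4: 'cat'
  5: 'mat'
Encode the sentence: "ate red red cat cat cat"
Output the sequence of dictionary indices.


Look up each word in the dictionary:
  'ate' -> 3
  'red' -> 1
  'red' -> 1
  'cat' -> 4
  'cat' -> 4
  'cat' -> 4

Encoded: [3, 1, 1, 4, 4, 4]


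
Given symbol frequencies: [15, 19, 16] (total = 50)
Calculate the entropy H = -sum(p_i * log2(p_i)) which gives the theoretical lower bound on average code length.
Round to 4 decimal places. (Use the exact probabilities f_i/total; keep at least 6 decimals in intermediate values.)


Per-symbol terms -p_i * log2(p_i) with p_i = f_i/50:
  p = 15/50 = 0.300000: log2(p) = -1.736966, -p*log2(p) = 0.521090
  p = 19/50 = 0.380000: log2(p) = -1.395929, -p*log2(p) = 0.530453
  p = 16/50 = 0.320000: log2(p) = -1.643856, -p*log2(p) = 0.526034
H = 0.521090 + 0.530453 + 0.526034 = 1.577577

H = 1.5776 bits/symbol


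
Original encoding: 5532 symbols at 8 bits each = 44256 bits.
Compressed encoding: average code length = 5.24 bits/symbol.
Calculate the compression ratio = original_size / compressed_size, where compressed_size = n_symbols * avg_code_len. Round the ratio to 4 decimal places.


original_size = n_symbols * orig_bits = 5532 * 8 = 44256 bits
compressed_size = n_symbols * avg_code_len = 5532 * 5.24 = 28987.68 bits
ratio = original_size / compressed_size = 44256 / 28987.68 = 1.5267

Compression ratio = 1.5267


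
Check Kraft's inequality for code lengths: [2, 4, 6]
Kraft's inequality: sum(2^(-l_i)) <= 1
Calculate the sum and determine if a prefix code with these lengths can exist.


Sum = 2^(-2) + 2^(-4) + 2^(-6)
    = 0.25 + 0.0625 + 0.015625
    = 21/64 = 0.328125
Since 0.328125 <= 1, Kraft's inequality IS satisfied.
A prefix code with these lengths CAN exist.

Kraft sum = 0.328125. Satisfied.


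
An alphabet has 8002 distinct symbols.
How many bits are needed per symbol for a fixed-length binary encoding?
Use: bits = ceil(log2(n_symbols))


log2(8002) = 12.9661
Bracket: 2^12 = 4096 < 8002 <= 2^13 = 8192
So ceil(log2(8002)) = 13

bits = ceil(log2(8002)) = ceil(12.9661) = 13 bits


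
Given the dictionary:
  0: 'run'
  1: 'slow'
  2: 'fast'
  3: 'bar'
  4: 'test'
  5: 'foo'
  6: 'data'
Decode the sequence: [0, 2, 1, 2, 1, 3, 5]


Look up each index in the dictionary:
  0 -> 'run'
  2 -> 'fast'
  1 -> 'slow'
  2 -> 'fast'
  1 -> 'slow'
  3 -> 'bar'
  5 -> 'foo'

Decoded: "run fast slow fast slow bar foo"


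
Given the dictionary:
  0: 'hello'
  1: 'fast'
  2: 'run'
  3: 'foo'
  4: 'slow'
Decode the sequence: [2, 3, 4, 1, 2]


Look up each index in the dictionary:
  2 -> 'run'
  3 -> 'foo'
  4 -> 'slow'
  1 -> 'fast'
  2 -> 'run'

Decoded: "run foo slow fast run"


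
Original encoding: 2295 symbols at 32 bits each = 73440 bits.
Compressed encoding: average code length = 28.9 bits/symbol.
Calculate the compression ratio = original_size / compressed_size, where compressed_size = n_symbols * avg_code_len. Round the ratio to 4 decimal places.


original_size = n_symbols * orig_bits = 2295 * 32 = 73440 bits
compressed_size = n_symbols * avg_code_len = 2295 * 28.9 = 66325.5 bits
ratio = original_size / compressed_size = 73440 / 66325.5 = 1.1073

Compression ratio = 1.1073


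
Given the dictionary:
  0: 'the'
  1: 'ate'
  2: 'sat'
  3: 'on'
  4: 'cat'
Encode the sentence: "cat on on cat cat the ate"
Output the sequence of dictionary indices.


Look up each word in the dictionary:
  'cat' -> 4
  'on' -> 3
  'on' -> 3
  'cat' -> 4
  'cat' -> 4
  'the' -> 0
  'ate' -> 1

Encoded: [4, 3, 3, 4, 4, 0, 1]


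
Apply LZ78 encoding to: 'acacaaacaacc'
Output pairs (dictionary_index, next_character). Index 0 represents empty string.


LZ78 encoding steps:
Dictionary: {0: ''}
Step 1: w='' (idx 0), next='a' -> output (0, 'a'), add 'a' as idx 1
Step 2: w='' (idx 0), next='c' -> output (0, 'c'), add 'c' as idx 2
Step 3: w='a' (idx 1), next='c' -> output (1, 'c'), add 'ac' as idx 3
Step 4: w='a' (idx 1), next='a' -> output (1, 'a'), add 'aa' as idx 4
Step 5: w='ac' (idx 3), next='a' -> output (3, 'a'), add 'aca' as idx 5
Step 6: w='ac' (idx 3), next='c' -> output (3, 'c'), add 'acc' as idx 6


Encoded: [(0, 'a'), (0, 'c'), (1, 'c'), (1, 'a'), (3, 'a'), (3, 'c')]


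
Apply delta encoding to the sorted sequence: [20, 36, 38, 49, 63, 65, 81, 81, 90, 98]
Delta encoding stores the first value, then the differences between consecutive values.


First value: 20
Deltas:
  36 - 20 = 16
  38 - 36 = 2
  49 - 38 = 11
  63 - 49 = 14
  65 - 63 = 2
  81 - 65 = 16
  81 - 81 = 0
  90 - 81 = 9
  98 - 90 = 8


Delta encoded: [20, 16, 2, 11, 14, 2, 16, 0, 9, 8]


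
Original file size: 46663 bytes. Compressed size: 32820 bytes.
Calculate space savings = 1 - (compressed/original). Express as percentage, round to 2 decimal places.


ratio = compressed/original = 32820/46663 = 0.703341
savings = 1 - ratio = 1 - 0.703341 = 0.296659
as a percentage: 0.296659 * 100 = 29.67%

Space savings = 1 - 32820/46663 = 29.67%


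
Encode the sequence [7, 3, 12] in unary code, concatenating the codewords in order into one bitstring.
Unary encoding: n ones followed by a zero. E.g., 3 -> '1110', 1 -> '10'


Encode each number as n ones followed by a terminating 0:
  7 -> 11111110 (8 bits)
  3 -> 1110 (4 bits)
  12 -> 1111111111110 (13 bits)
Total length = 8 + 4 + 13 = 25 bits.

Unary([7, 3, 12]) = 1111111011101111111111110 (25 bits)


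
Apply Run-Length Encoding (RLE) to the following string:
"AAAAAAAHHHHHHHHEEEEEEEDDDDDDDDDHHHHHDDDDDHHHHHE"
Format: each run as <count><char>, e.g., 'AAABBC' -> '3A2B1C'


Scanning runs left to right:
  i=0: run of 'A' x 7 -> '7A'
  i=7: run of 'H' x 8 -> '8H'
  i=15: run of 'E' x 7 -> '7E'
  i=22: run of 'D' x 9 -> '9D'
  i=31: run of 'H' x 5 -> '5H'
  i=36: run of 'D' x 5 -> '5D'
  i=41: run of 'H' x 5 -> '5H'
  i=46: run of 'E' x 1 -> '1E'

RLE = 7A8H7E9D5H5D5H1E


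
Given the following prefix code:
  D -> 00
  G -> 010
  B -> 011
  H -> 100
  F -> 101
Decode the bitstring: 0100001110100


Decoding step by step:
Bits 010 -> G
Bits 00 -> D
Bits 011 -> B
Bits 101 -> F
Bits 00 -> D


Decoded message: GDBFD


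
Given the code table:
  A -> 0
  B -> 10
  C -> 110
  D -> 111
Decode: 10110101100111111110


Decoding:
10 -> B
110 -> C
10 -> B
110 -> C
0 -> A
111 -> D
111 -> D
110 -> C


Result: BCBCADDC


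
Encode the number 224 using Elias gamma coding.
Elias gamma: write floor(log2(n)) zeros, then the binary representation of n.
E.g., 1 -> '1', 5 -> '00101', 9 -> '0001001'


num_bits = floor(log2(224)) + 1 = 8
leading_zeros = num_bits - 1 = 7
binary(224) = 11100000

Elias gamma(224) = '0000000' + '11100000' = 000000011100000 (15 bits)


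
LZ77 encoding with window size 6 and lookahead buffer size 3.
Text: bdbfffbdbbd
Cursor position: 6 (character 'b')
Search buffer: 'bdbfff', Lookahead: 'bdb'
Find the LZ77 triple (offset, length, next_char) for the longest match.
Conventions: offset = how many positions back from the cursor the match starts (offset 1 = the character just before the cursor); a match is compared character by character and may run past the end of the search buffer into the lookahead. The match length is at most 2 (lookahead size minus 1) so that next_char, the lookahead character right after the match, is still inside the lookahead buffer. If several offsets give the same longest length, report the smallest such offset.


Try each offset into the search buffer:
  offset=1 (pos 5, char 'f'): match length 0
  offset=2 (pos 4, char 'f'): match length 0
  offset=3 (pos 3, char 'f'): match length 0
  offset=4 (pos 2, char 'b'): match length 1
  offset=5 (pos 1, char 'd'): match length 0
  offset=6 (pos 0, char 'b'): match length 2
Longest match has length 2 at offset 6.
next_char = character at position 6 + 2 = 8 -> 'b'

Best match: offset=6, length=2 (matching 'bd' starting at position 0)
LZ77 triple: (6, 2, 'b')


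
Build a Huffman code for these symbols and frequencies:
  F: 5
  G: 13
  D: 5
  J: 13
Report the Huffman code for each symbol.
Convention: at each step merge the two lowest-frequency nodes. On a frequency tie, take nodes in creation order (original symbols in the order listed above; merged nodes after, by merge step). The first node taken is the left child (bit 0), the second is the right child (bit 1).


Huffman tree construction:
Step 1: Merge F(5) + D(5) = 10
Step 2: Merge (F+D)(10) + G(13) = 23
Step 3: Merge J(13) + ((F+D)+G)(23) = 36
Read each symbol's code off the tree from the root (left child = 0, right child = 1).

Codes:
  F: 100 (length 3)
  G: 11 (length 2)
  D: 101 (length 3)
  J: 0 (length 1)
Average code length: 69/36 = 1.9167 bits/symbol


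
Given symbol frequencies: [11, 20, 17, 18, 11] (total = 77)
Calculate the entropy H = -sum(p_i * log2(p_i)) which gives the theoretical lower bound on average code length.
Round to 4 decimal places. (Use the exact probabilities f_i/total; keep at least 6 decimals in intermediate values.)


Per-symbol terms -p_i * log2(p_i) with p_i = f_i/77:
  p = 11/77 = 0.142857: log2(p) = -2.807355, -p*log2(p) = 0.401051
  p = 20/77 = 0.259740: log2(p) = -1.944858, -p*log2(p) = 0.505158
  p = 17/77 = 0.220779: log2(p) = -2.179324, -p*log2(p) = 0.481149
  p = 18/77 = 0.233766: log2(p) = -2.096862, -p*log2(p) = 0.490175
  p = 11/77 = 0.142857: log2(p) = -2.807355, -p*log2(p) = 0.401051
H = 0.401051 + 0.505158 + 0.481149 + 0.490175 + 0.401051 = 2.278584

H = 2.2786 bits/symbol


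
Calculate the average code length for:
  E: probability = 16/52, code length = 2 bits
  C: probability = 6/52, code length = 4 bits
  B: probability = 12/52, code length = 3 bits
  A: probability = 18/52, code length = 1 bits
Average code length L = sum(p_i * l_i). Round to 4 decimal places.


Weighted contributions p_i * l_i:
  E: (16/52) * 2 = 32/52
  C: (6/52) * 4 = 24/52
  B: (12/52) * 3 = 36/52
  A: (18/52) * 1 = 18/52
Sum = (32 + 24 + 36 + 18)/52 = 110/52

L = 110/52 = 2.1154 bits/symbol


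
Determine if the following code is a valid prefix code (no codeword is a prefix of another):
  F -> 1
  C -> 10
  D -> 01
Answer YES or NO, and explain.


Checking each pair (does one codeword prefix another?):
  F='1' vs C='10': prefix -- VIOLATION

NO -- this is NOT a valid prefix code. F (1) is a prefix of C (10).


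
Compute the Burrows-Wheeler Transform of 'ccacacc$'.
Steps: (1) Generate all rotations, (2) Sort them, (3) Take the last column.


Rotations (sorted):
  0: $ccacacc -> last char: c
  1: acacc$cc -> last char: c
  2: acc$ccac -> last char: c
  3: c$ccacac -> last char: c
  4: cacacc$c -> last char: c
  5: cacc$cca -> last char: a
  6: cc$ccaca -> last char: a
  7: ccacacc$ -> last char: $


BWT = cccccaa$


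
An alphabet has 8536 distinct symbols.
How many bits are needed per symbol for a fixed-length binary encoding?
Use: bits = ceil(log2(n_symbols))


log2(8536) = 13.0593
Bracket: 2^13 = 8192 < 8536 <= 2^14 = 16384
So ceil(log2(8536)) = 14

bits = ceil(log2(8536)) = ceil(13.0593) = 14 bits


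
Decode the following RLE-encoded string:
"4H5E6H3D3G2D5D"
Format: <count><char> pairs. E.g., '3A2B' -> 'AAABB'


Expanding each <count><char> pair:
  4H -> 'HHHH'
  5E -> 'EEEEE'
  6H -> 'HHHHHH'
  3D -> 'DDD'
  3G -> 'GGG'
  2D -> 'DD'
  5D -> 'DDDDD'

Decoded = HHHHEEEEEHHHHHHDDDGGGDDDDDDD


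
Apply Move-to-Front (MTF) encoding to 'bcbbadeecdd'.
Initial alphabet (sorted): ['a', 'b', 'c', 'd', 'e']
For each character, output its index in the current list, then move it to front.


MTF encoding:
'b': index 1 in ['a', 'b', 'c', 'd', 'e'] -> ['b', 'a', 'c', 'd', 'e']
'c': index 2 in ['b', 'a', 'c', 'd', 'e'] -> ['c', 'b', 'a', 'd', 'e']
'b': index 1 in ['c', 'b', 'a', 'd', 'e'] -> ['b', 'c', 'a', 'd', 'e']
'b': index 0 in ['b', 'c', 'a', 'd', 'e'] -> ['b', 'c', 'a', 'd', 'e']
'a': index 2 in ['b', 'c', 'a', 'd', 'e'] -> ['a', 'b', 'c', 'd', 'e']
'd': index 3 in ['a', 'b', 'c', 'd', 'e'] -> ['d', 'a', 'b', 'c', 'e']
'e': index 4 in ['d', 'a', 'b', 'c', 'e'] -> ['e', 'd', 'a', 'b', 'c']
'e': index 0 in ['e', 'd', 'a', 'b', 'c'] -> ['e', 'd', 'a', 'b', 'c']
'c': index 4 in ['e', 'd', 'a', 'b', 'c'] -> ['c', 'e', 'd', 'a', 'b']
'd': index 2 in ['c', 'e', 'd', 'a', 'b'] -> ['d', 'c', 'e', 'a', 'b']
'd': index 0 in ['d', 'c', 'e', 'a', 'b'] -> ['d', 'c', 'e', 'a', 'b']


Output: [1, 2, 1, 0, 2, 3, 4, 0, 4, 2, 0]


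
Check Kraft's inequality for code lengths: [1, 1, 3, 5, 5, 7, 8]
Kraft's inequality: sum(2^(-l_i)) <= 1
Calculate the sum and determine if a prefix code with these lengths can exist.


Sum = 2^(-1) + 2^(-1) + 2^(-3) + 2^(-5) + 2^(-5) + 2^(-7) + 2^(-8)
    = 0.5 + 0.5 + 0.125 + 0.03125 + 0.03125 + 0.0078125 + 0.00390625
    = 307/256 = 1.19921875
Since 1.19921875 > 1, Kraft's inequality is NOT satisfied.
A prefix code with these lengths CANNOT exist.

Kraft sum = 1.19921875. Not satisfied.


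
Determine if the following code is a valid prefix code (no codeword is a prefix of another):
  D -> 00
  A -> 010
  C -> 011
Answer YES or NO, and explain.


Checking each pair (does one codeword prefix another?):
  D='00' vs A='010': no prefix
  D='00' vs C='011': no prefix
  A='010' vs D='00': no prefix
  A='010' vs C='011': no prefix
  C='011' vs D='00': no prefix
  C='011' vs A='010': no prefix
No violation found over all pairs.

YES -- this is a valid prefix code. No codeword is a prefix of any other codeword.


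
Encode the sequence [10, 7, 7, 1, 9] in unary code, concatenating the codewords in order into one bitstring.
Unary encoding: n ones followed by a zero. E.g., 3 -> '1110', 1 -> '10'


Encode each number as n ones followed by a terminating 0:
  10 -> 11111111110 (11 bits)
  7 -> 11111110 (8 bits)
  7 -> 11111110 (8 bits)
  1 -> 10 (2 bits)
  9 -> 1111111110 (10 bits)
Total length = 11 + 8 + 8 + 2 + 10 = 39 bits.

Unary([10, 7, 7, 1, 9]) = 111111111101111111011111110101111111110 (39 bits)


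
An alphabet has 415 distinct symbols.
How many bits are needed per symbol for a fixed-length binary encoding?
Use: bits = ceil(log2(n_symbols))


log2(415) = 8.697
Bracket: 2^8 = 256 < 415 <= 2^9 = 512
So ceil(log2(415)) = 9

bits = ceil(log2(415)) = ceil(8.697) = 9 bits


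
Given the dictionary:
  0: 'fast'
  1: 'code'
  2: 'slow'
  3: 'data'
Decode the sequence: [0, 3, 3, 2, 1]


Look up each index in the dictionary:
  0 -> 'fast'
  3 -> 'data'
  3 -> 'data'
  2 -> 'slow'
  1 -> 'code'

Decoded: "fast data data slow code"


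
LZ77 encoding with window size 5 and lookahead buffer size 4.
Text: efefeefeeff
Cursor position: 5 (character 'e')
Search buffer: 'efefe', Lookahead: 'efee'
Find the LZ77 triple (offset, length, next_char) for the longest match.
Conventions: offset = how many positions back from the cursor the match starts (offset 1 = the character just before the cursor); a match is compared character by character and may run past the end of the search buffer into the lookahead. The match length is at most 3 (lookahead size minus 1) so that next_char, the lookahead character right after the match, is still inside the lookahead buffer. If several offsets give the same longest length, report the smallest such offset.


Try each offset into the search buffer:
  offset=1 (pos 4, char 'e'): match length 1
  offset=2 (pos 3, char 'f'): match length 0
  offset=3 (pos 2, char 'e'): match length 3
  offset=4 (pos 1, char 'f'): match length 0
  offset=5 (pos 0, char 'e'): match length 3
Longest match has length 3, found at offsets 3, 5; take the smallest, offset 3.
next_char = character at position 5 + 3 = 8 -> 'e'

Best match: offset=3, length=3 (matching 'efe' starting at position 2)
LZ77 triple: (3, 3, 'e')


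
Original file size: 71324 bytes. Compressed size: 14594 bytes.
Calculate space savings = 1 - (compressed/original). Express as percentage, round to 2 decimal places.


ratio = compressed/original = 14594/71324 = 0.204616
savings = 1 - ratio = 1 - 0.204616 = 0.795384
as a percentage: 0.795384 * 100 = 79.54%

Space savings = 1 - 14594/71324 = 79.54%


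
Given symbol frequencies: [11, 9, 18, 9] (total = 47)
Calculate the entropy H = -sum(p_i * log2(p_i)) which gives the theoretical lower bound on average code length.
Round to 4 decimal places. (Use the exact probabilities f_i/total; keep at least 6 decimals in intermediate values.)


Per-symbol terms -p_i * log2(p_i) with p_i = f_i/47:
  p = 11/47 = 0.234043: log2(p) = -2.095157, -p*log2(p) = 0.490356
  p = 9/47 = 0.191489: log2(p) = -2.384664, -p*log2(p) = 0.456638
  p = 18/47 = 0.382979: log2(p) = -1.384664, -p*log2(p) = 0.530297
  p = 9/47 = 0.191489: log2(p) = -2.384664, -p*log2(p) = 0.456638
H = 0.490356 + 0.456638 + 0.530297 + 0.456638 = 1.933929

H = 1.9339 bits/symbol


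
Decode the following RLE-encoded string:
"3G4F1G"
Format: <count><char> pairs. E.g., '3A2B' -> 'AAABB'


Expanding each <count><char> pair:
  3G -> 'GGG'
  4F -> 'FFFF'
  1G -> 'G'

Decoded = GGGFFFFG


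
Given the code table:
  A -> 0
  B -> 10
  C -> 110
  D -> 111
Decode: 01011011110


Decoding:
0 -> A
10 -> B
110 -> C
111 -> D
10 -> B


Result: ABCDB


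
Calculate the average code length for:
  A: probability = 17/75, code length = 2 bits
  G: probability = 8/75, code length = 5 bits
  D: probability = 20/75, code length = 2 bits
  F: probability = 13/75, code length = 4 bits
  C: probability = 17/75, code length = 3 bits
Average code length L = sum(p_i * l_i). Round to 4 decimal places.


Weighted contributions p_i * l_i:
  A: (17/75) * 2 = 34/75
  G: (8/75) * 5 = 40/75
  D: (20/75) * 2 = 40/75
  F: (13/75) * 4 = 52/75
  C: (17/75) * 3 = 51/75
Sum = (34 + 40 + 40 + 52 + 51)/75 = 217/75

L = 217/75 = 2.8933 bits/symbol


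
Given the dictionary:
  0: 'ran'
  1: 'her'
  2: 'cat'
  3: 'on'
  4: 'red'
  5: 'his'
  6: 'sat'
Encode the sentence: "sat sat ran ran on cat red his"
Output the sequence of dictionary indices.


Look up each word in the dictionary:
  'sat' -> 6
  'sat' -> 6
  'ran' -> 0
  'ran' -> 0
  'on' -> 3
  'cat' -> 2
  'red' -> 4
  'his' -> 5

Encoded: [6, 6, 0, 0, 3, 2, 4, 5]


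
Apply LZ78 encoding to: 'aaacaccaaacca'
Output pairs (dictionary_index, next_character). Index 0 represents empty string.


LZ78 encoding steps:
Dictionary: {0: ''}
Step 1: w='' (idx 0), next='a' -> output (0, 'a'), add 'a' as idx 1
Step 2: w='a' (idx 1), next='a' -> output (1, 'a'), add 'aa' as idx 2
Step 3: w='' (idx 0), next='c' -> output (0, 'c'), add 'c' as idx 3
Step 4: w='a' (idx 1), next='c' -> output (1, 'c'), add 'ac' as idx 4
Step 5: w='c' (idx 3), next='a' -> output (3, 'a'), add 'ca' as idx 5
Step 6: w='aa' (idx 2), next='c' -> output (2, 'c'), add 'aac' as idx 6
Step 7: w='ca' (idx 5), end of input -> output (5, '')


Encoded: [(0, 'a'), (1, 'a'), (0, 'c'), (1, 'c'), (3, 'a'), (2, 'c'), (5, '')]


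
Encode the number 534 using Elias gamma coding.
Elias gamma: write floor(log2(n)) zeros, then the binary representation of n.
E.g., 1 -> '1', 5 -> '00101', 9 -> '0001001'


num_bits = floor(log2(534)) + 1 = 10
leading_zeros = num_bits - 1 = 9
binary(534) = 1000010110

Elias gamma(534) = '000000000' + '1000010110' = 0000000001000010110 (19 bits)


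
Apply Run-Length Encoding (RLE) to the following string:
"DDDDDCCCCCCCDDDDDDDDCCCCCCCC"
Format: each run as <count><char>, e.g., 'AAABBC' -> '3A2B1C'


Scanning runs left to right:
  i=0: run of 'D' x 5 -> '5D'
  i=5: run of 'C' x 7 -> '7C'
  i=12: run of 'D' x 8 -> '8D'
  i=20: run of 'C' x 8 -> '8C'

RLE = 5D7C8D8C


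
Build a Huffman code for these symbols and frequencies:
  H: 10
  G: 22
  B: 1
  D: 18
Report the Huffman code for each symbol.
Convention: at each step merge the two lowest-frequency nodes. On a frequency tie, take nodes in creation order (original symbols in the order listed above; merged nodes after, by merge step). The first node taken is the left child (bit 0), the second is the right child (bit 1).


Huffman tree construction:
Step 1: Merge B(1) + H(10) = 11
Step 2: Merge (B+H)(11) + D(18) = 29
Step 3: Merge G(22) + ((B+H)+D)(29) = 51
Read each symbol's code off the tree from the root (left child = 0, right child = 1).

Codes:
  H: 101 (length 3)
  G: 0 (length 1)
  B: 100 (length 3)
  D: 11 (length 2)
Average code length: 91/51 = 1.7843 bits/symbol


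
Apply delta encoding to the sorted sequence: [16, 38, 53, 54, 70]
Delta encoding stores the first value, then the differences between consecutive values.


First value: 16
Deltas:
  38 - 16 = 22
  53 - 38 = 15
  54 - 53 = 1
  70 - 54 = 16


Delta encoded: [16, 22, 15, 1, 16]


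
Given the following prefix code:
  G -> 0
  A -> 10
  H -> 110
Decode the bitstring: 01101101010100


Decoding step by step:
Bits 0 -> G
Bits 110 -> H
Bits 110 -> H
Bits 10 -> A
Bits 10 -> A
Bits 10 -> A
Bits 0 -> G


Decoded message: GHHAAAG


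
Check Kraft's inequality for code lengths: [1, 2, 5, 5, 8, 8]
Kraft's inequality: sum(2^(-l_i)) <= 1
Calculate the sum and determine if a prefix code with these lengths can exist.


Sum = 2^(-1) + 2^(-2) + 2^(-5) + 2^(-5) + 2^(-8) + 2^(-8)
    = 0.5 + 0.25 + 0.03125 + 0.03125 + 0.00390625 + 0.00390625
    = 210/256 = 0.8203125
Since 0.8203125 <= 1, Kraft's inequality IS satisfied.
A prefix code with these lengths CAN exist.

Kraft sum = 0.8203125. Satisfied.


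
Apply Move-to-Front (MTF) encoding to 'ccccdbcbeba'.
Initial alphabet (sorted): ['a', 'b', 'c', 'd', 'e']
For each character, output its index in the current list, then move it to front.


MTF encoding:
'c': index 2 in ['a', 'b', 'c', 'd', 'e'] -> ['c', 'a', 'b', 'd', 'e']
'c': index 0 in ['c', 'a', 'b', 'd', 'e'] -> ['c', 'a', 'b', 'd', 'e']
'c': index 0 in ['c', 'a', 'b', 'd', 'e'] -> ['c', 'a', 'b', 'd', 'e']
'c': index 0 in ['c', 'a', 'b', 'd', 'e'] -> ['c', 'a', 'b', 'd', 'e']
'd': index 3 in ['c', 'a', 'b', 'd', 'e'] -> ['d', 'c', 'a', 'b', 'e']
'b': index 3 in ['d', 'c', 'a', 'b', 'e'] -> ['b', 'd', 'c', 'a', 'e']
'c': index 2 in ['b', 'd', 'c', 'a', 'e'] -> ['c', 'b', 'd', 'a', 'e']
'b': index 1 in ['c', 'b', 'd', 'a', 'e'] -> ['b', 'c', 'd', 'a', 'e']
'e': index 4 in ['b', 'c', 'd', 'a', 'e'] -> ['e', 'b', 'c', 'd', 'a']
'b': index 1 in ['e', 'b', 'c', 'd', 'a'] -> ['b', 'e', 'c', 'd', 'a']
'a': index 4 in ['b', 'e', 'c', 'd', 'a'] -> ['a', 'b', 'e', 'c', 'd']


Output: [2, 0, 0, 0, 3, 3, 2, 1, 4, 1, 4]


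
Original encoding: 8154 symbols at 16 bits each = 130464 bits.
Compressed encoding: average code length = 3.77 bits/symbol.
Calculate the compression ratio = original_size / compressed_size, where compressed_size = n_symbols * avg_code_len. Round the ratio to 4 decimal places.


original_size = n_symbols * orig_bits = 8154 * 16 = 130464 bits
compressed_size = n_symbols * avg_code_len = 8154 * 3.77 = 30740.58 bits
ratio = original_size / compressed_size = 130464 / 30740.58 = 4.244

Compression ratio = 4.244


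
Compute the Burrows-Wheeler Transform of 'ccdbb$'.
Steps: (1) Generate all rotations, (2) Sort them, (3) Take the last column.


Rotations (sorted):
  0: $ccdbb -> last char: b
  1: b$ccdb -> last char: b
  2: bb$ccd -> last char: d
  3: ccdbb$ -> last char: $
  4: cdbb$c -> last char: c
  5: dbb$cc -> last char: c


BWT = bbd$cc


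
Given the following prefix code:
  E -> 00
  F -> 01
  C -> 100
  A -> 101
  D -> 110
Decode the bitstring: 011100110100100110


Decoding step by step:
Bits 01 -> F
Bits 110 -> D
Bits 01 -> F
Bits 101 -> A
Bits 00 -> E
Bits 100 -> C
Bits 110 -> D


Decoded message: FDFAECD


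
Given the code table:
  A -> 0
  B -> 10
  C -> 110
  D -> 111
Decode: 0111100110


Decoding:
0 -> A
111 -> D
10 -> B
0 -> A
110 -> C


Result: ADBAC


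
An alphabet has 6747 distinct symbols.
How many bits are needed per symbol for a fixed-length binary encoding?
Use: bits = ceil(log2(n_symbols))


log2(6747) = 12.72
Bracket: 2^12 = 4096 < 6747 <= 2^13 = 8192
So ceil(log2(6747)) = 13

bits = ceil(log2(6747)) = ceil(12.72) = 13 bits


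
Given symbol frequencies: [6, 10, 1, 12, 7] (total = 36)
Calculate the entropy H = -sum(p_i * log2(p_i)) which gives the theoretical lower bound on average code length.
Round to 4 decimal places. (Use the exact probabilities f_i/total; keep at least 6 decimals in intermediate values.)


Per-symbol terms -p_i * log2(p_i) with p_i = f_i/36:
  p = 6/36 = 0.166667: log2(p) = -2.584963, -p*log2(p) = 0.430827
  p = 10/36 = 0.277778: log2(p) = -1.847997, -p*log2(p) = 0.513332
  p = 1/36 = 0.027778: log2(p) = -5.169925, -p*log2(p) = 0.143609
  p = 12/36 = 0.333333: log2(p) = -1.584963, -p*log2(p) = 0.528321
  p = 7/36 = 0.194444: log2(p) = -2.362570, -p*log2(p) = 0.459389
H = 0.430827 + 0.513332 + 0.143609 + 0.528321 + 0.459389 = 2.075478

H = 2.0755 bits/symbol
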